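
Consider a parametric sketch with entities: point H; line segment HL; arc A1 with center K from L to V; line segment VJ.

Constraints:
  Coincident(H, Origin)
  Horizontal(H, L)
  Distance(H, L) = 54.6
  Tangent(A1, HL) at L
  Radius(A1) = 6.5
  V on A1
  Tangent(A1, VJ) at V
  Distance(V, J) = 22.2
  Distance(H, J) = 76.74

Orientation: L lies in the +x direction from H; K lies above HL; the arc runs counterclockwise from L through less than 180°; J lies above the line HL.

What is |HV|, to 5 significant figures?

59.369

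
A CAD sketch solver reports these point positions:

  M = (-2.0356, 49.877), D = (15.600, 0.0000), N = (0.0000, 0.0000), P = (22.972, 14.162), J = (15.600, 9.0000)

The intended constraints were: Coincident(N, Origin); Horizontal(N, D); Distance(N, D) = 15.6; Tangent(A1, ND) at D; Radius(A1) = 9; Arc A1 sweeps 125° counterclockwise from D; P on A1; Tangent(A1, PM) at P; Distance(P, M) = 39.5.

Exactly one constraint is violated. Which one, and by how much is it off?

Distance(P, M) = 39.5 — off by 4.10.

N = (0.00, 0.00) ✓; N.y = 0.00, D.y = 0.00 ✓; |ND| = 15.60 ✓; ∠(JD, DN) = 90.00° ✓; |JD| = 9.000 ✓; bearing(J→P) − bearing(J→D) = 125.0° ✓; |JP| = 9.000 ✓; ∠(JP, PM) = 90.00° ✓; |PM| = 43.60 ✗.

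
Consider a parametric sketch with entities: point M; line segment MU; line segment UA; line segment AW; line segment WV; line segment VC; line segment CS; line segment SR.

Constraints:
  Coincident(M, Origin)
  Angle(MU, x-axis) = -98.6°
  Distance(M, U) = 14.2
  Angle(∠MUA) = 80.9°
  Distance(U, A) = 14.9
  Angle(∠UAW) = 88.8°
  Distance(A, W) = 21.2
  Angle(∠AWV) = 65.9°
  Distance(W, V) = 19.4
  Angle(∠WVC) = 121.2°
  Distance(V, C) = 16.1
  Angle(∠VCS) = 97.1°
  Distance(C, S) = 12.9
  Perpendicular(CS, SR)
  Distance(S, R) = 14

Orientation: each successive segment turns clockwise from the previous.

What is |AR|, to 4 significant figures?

8.577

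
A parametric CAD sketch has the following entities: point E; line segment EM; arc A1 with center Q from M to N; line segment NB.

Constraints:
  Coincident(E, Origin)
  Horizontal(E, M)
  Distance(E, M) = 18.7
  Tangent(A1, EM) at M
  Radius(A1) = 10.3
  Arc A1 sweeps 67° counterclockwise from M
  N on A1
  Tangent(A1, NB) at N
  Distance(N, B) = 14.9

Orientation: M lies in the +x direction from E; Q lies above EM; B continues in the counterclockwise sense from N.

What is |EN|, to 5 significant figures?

28.871

E is at the origin; E and M share the same y with |EM| = 18.7 and M on the +x side, so M = (18.700, 0.0000). A1 meets EM tangentially, so QM is at right angles to EM, so Q = M + (0, 10.3) = (18.700, 10.300). On A1, M sits at bearing -90° from Q; a 67° counterclockwise sweep puts N at bearing -23°, so N = Q + 10.3·(cos -23°, sin -23°) = (28.181, 6.2755). Then |EN| = |N − E| = 28.871.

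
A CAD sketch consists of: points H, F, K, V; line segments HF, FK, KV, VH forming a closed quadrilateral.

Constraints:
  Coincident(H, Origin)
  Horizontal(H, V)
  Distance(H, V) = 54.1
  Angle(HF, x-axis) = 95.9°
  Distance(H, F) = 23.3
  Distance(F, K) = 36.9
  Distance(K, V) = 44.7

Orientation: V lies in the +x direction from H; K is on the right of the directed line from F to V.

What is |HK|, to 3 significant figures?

15.6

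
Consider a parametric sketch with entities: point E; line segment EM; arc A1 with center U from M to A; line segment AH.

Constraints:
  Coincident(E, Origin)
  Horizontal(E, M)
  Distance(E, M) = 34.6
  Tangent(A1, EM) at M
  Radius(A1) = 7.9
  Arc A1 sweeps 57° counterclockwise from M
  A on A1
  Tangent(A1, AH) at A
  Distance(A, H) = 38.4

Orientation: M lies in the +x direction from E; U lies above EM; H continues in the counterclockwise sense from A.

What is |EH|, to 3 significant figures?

71.7

On A1, M sits at bearing -90° from U; a 57° counterclockwise sweep puts A at bearing -33°, so A = U + 7.9·(cos -33°, sin -33°) = (41.2, 3.60). Since A1 is tangent to AH there, UA ⟂ AH, so AH runs along (−sin -33°, cos -33°); with |AH| = 38.4, H = (62.1, 35.8). Then |EH| = |H − E| = 71.7.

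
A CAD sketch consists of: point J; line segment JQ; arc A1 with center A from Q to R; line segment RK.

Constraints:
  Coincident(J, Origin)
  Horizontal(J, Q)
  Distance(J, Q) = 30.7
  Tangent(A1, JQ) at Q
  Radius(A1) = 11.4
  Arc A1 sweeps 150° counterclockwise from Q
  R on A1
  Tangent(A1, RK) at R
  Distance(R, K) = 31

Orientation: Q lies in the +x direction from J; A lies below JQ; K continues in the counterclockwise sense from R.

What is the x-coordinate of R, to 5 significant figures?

25.000

Tangency of A1 to JQ means the radius AQ is perpendicular to JQ, so A = Q + (0, -11.4) = (30.700, -11.400). On A1, Q sits at bearing 90° from A; a 150° counterclockwise sweep puts R at bearing 240°, so R = A + 11.4·(cos 240°, sin 240°) = (25.000, -21.273). So R.x = 25.000.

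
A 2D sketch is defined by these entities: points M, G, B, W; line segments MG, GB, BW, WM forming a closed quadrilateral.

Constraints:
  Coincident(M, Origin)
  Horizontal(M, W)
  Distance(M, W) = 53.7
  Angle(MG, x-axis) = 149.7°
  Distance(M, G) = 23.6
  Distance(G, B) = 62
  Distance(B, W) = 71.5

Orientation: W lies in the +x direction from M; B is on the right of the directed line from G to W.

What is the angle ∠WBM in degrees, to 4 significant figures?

48.68°

M is at the origin; MW is horizontal with |MW| = 53.7 and W in +x, so W = (53.7, 0). MG runs at 149.7° with |MG| = 23.6, so G = (-20.38, 11.91). B is determined by |GB| = 62.0 and |BW| = 71.5 together: it lies at the intersection of circle(G, 62.0) and circle(W, 71.5). With |GW| = 75.03, the foot of the radical line on GW is 29.06 from G and the perpendicular offset is √(62.0² − 29.06²) = 54.77. Taking the right-of-GW solution: B = (-0.3745, -46.78).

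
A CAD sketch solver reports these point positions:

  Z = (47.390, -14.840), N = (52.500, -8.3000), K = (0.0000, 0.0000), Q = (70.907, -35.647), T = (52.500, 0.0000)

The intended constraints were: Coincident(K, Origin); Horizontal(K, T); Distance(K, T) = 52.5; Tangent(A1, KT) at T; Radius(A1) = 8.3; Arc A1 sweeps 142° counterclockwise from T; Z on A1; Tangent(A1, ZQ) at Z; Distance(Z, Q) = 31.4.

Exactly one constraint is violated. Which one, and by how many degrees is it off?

Tangent(A1, ZQ) at Z — off by 3.50°.

K = (0.00, 0.00) ✓; K.y = 0.00, T.y = 0.00 ✓; |KT| = 52.50 ✓; ∠(NT, TK) = 90.00° ✓; |NT| = 8.300 ✓; bearing(N→Z) − bearing(N→T) = 142.0° ✓; |NZ| = 8.300 ✓; ∠(NZ, ZQ) = 93.50° ✗; |ZQ| = 31.40 ✓.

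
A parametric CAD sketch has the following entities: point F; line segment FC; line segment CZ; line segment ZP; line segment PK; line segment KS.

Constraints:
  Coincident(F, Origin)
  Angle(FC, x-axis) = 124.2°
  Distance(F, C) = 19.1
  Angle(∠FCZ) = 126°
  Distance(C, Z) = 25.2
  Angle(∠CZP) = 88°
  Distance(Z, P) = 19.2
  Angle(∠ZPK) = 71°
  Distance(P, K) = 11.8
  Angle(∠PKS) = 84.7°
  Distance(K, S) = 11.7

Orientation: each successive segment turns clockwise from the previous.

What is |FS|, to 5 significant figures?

31.876

F is at the origin; FC runs at 124.2° with length 19.1, so C = (-10.736, 15.797). ∠FCZ = 126.0° gives CZ at 70.200° from the x-axis; with |CZ| = 25.2, Z = (-2.1996, 39.507). ∠CZP = 88.0° gives ZP at -21.800° from the x-axis; with |ZP| = 19.2, P = (15.627, 32.377). ∠ZPK = 71.0° gives PK at -130.80° from the x-axis; with |PK| = 11.8, K = (7.9170, 23.445). ∠PKS = 84.7° gives KS at 133.90° from the x-axis; with |KS| = 11.7, S = (-0.19583, 31.875). Then |FS| = |S − F| = 31.876.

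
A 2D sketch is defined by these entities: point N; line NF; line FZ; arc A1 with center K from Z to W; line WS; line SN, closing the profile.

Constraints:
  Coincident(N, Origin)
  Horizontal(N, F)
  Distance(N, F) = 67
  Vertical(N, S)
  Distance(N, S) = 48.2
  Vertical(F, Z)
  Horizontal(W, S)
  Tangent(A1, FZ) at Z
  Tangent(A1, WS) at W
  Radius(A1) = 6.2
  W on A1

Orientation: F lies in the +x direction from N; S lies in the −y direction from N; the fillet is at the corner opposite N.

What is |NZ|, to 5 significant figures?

79.076

N is at the origin; N and F share the same y with |NF| = 67.0 and F on the +x side, so F = (67.000, 0.0000). NS is vertical with |NS| = 48.2 and S on the −y side, so S = (0.0000, -48.200). The virtual corner opposite N is at (67.000, -48.200). Since A1 is tangent to FZ there, KZ ⟂ FZ and since A1 is tangent to WS there, KW ⟂ WS, with radius 6.2, so the center K sits 6.2 in from both sides at K = (60.800, -42.000). That places the tangent points at Z = (67.000, -42.000) on FZ and W = (60.800, -48.200) on WS. Then |NZ| = |Z − N| = 79.076.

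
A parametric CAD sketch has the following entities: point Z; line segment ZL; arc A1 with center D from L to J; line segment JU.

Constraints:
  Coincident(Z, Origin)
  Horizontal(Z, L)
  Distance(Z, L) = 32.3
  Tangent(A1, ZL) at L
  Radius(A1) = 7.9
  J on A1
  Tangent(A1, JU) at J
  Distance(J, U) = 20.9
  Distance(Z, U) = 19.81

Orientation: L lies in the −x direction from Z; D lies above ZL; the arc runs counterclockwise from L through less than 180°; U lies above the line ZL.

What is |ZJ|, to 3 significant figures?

27.1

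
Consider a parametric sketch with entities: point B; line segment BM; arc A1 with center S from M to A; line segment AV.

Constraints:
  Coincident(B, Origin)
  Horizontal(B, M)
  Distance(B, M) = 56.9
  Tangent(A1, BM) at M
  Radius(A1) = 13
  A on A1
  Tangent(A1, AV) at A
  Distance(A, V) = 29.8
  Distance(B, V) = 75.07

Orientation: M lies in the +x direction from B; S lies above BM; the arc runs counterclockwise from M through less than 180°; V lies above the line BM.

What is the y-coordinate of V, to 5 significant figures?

45.383

Checks: ∠(SM, MB) = 90.00° ✓; |SM| = 13.00 ✓; |SA| = 13.00 ✓; ∠(SA, AV) = 90.00° ✓; |AV| = 29.80 ✓; |BV| = 75.07 ✓.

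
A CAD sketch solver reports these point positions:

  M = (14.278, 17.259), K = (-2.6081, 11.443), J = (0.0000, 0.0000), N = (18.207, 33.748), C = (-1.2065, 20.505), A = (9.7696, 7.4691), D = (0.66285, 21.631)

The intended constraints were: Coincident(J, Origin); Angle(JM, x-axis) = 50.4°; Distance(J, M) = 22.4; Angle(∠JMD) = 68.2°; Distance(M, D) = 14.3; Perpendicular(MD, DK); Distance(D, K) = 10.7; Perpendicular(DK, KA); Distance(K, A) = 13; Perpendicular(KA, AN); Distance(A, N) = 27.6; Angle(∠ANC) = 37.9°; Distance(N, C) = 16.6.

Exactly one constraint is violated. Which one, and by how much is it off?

Distance(N, C) = 16.6 — off by 6.90.

J = (0.00, 0.00) ✓; JM at 50.40° ✓; |JM| = 22.40 ✓; ∠JMD = 68.20° ✓; |MD| = 14.30 ✓; ∠(MD, DK) = 90.00° ✓; |DK| = 10.70 ✓; ∠(DK, KA) = 90.00° ✓; |KA| = 13.00 ✓; ∠(KA, AN) = 90.00° ✓; |AN| = 27.60 ✓; ∠ANC = 37.90° ✓; |NC| = 23.50 ✗.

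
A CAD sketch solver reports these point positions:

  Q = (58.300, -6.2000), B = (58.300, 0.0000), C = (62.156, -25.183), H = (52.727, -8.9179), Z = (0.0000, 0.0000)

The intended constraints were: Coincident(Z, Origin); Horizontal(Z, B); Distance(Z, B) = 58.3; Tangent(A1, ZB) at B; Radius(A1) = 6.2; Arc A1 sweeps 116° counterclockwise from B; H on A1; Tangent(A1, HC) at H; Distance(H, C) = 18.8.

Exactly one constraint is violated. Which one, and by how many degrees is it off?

Tangent(A1, HC) at H — off by 4.10°.

Z = (0.00, 0.00) ✓; Z.y = 0.00, B.y = 0.00 ✓; |ZB| = 58.30 ✓; ∠(QB, BZ) = 90.00° ✓; |QB| = 6.200 ✓; bearing(Q→H) − bearing(Q→B) = 116.0° ✓; |QH| = 6.200 ✓; ∠(QH, HC) = 85.90° ✗; |HC| = 18.80 ✓.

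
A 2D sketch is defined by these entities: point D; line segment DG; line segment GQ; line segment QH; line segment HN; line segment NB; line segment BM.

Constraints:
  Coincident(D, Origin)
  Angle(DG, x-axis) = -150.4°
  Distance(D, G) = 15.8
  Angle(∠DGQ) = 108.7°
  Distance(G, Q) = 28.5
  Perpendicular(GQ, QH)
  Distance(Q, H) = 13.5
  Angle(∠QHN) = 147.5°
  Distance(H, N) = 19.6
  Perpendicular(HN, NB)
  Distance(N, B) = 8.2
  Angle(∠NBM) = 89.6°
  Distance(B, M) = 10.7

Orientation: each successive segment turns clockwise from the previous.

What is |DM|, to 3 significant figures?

22.0

D is at the origin; DG runs at -150.4° with length 15.8, so G = (-13.7, -7.80). ∠DGQ = 108.7° gives GQ at 138° from the x-axis; with |GQ| = 28.5, Q = (-35.0, 11.2). GQ is perpendicular to QH, so QH runs at 48.3°; with |QH| = 13.5, H = (-26.0, 21.2). ∠QHN = 147.5° gives HN at 15.8° from the x-axis; with |HN| = 19.6, N = (-7.18, 26.6). HN is perpendicular to NB, so NB runs at -74.2°; with |NB| = 8.2, B = (-4.94, 18.7). ∠NBM = 89.6° gives BM at -165° from the x-axis; with |BM| = 10.7, M = (-15.3, 15.8). Then |DM| = |M − D| = 22.0.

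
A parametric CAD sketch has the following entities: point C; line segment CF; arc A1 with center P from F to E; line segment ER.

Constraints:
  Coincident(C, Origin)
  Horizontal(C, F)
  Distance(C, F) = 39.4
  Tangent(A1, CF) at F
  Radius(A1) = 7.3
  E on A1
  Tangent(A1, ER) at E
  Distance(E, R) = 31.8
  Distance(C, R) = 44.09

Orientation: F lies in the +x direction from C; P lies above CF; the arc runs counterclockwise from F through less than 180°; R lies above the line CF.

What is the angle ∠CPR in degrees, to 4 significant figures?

73.87°

Checks: |PF| = 7.300 ✓; |PE| = 7.300 ✓; ∠(PE, ER) = 90.00° ✓; |ER| = 31.80 ✓; |CR| = 44.09 ✓.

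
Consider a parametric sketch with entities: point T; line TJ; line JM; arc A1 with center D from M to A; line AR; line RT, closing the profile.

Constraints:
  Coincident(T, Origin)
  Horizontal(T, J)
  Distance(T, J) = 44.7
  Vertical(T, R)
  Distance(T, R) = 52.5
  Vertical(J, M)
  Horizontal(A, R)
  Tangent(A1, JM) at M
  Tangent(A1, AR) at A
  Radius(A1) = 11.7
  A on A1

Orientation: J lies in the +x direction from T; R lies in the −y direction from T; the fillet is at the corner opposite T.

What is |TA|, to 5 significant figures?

62.010

The virtual corner opposite T is at (44.700, -52.500). The tangent condition forces DM to be normal to JM and since A1 is tangent to AR there, DA ⟂ AR, with radius 11.7, so the center D sits 11.7 in from both sides at D = (33.000, -40.800). That places the tangent points at M = (44.700, -40.800) on JM and A = (33.000, -52.500) on AR. Then |TA| = |A − T| = 62.010.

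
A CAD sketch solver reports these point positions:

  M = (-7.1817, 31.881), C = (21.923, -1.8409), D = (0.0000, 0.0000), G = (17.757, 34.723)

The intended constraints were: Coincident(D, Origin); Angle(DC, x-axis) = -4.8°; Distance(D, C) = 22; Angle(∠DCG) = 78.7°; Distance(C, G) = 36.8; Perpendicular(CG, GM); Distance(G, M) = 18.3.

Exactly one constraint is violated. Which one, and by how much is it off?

Distance(G, M) = 18.3 — off by 6.80.

D = (0.00, 0.00) ✓; DC at -4.800° ✓; |DC| = 22.00 ✓; ∠DCG = 78.70° ✓; |CG| = 36.80 ✓; ∠(CG, GM) = 90.00° ✓; |GM| = 25.10 ✗.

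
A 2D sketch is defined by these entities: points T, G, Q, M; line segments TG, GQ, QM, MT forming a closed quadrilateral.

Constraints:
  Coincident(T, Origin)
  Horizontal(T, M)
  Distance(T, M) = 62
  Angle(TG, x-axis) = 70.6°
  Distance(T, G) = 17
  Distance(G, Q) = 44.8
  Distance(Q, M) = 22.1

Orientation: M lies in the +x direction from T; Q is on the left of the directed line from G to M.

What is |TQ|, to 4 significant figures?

53.75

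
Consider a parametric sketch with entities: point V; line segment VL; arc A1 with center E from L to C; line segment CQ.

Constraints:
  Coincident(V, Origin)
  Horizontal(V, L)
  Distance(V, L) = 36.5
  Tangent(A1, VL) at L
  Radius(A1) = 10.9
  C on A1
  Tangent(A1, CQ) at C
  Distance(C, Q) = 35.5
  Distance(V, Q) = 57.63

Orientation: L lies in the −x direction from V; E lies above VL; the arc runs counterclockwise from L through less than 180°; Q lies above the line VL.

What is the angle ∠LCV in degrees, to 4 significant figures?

103.2°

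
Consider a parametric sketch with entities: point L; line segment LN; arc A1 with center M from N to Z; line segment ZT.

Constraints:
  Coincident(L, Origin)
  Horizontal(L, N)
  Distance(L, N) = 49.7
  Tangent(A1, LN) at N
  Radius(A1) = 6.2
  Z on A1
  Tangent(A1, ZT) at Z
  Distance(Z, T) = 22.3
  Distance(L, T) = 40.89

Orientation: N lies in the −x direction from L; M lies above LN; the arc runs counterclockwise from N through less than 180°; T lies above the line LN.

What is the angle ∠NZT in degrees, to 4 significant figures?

148.9°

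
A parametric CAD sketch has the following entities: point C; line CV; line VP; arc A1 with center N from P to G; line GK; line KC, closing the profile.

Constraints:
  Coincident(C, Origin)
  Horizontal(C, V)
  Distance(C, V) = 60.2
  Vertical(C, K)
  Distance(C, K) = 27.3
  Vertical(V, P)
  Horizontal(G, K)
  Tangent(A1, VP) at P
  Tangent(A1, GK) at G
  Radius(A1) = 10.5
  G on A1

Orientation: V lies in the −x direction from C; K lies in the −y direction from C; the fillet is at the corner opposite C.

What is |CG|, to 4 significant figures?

56.70

C is at the origin; CV is horizontal with |CV| = 60.2 and V on the −x side, so V = (-60.20, 0.000). CK is vertical with |CK| = 27.3 and K on the −y side, so K = (0.000, -27.30). The virtual corner opposite C is at (-60.20, -27.30). Tangency of A1 to VP means the radius NP is perpendicular to VP and tangency of A1 to GK means the radius NG is perpendicular to GK, with radius 10.5, so the center N sits 10.5 in from both sides at N = (-49.70, -16.80). That places the tangent points at P = (-60.20, -16.80) on VP and G = (-49.70, -27.30) on GK. Then |CG| = |G − C| = 56.70.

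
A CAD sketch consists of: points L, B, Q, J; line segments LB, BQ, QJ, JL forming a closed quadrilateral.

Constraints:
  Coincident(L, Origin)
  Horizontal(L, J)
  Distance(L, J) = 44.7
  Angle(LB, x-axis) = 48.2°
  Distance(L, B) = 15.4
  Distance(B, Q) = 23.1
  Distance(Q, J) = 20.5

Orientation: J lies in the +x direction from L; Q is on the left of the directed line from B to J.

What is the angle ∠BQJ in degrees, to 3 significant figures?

113°

L is at the origin; LJ is horizontal with |LJ| = 44.7 and J in +x, so J = (44.7, 0). LB runs at 48.2° with |LB| = 15.4, so B = (10.3, 11.5). Q is determined by |BQ| = 23.1 and |QJ| = 20.5 together: it lies at the intersection of circle(B, 23.1) and circle(J, 20.5). With |BJ| = 36.3, the foot of the radical line on BJ is 19.7 from B and the perpendicular offset is √(23.1² − 19.7²) = 12.0. Taking the left-of-BJ solution: Q = (32.8, 16.7).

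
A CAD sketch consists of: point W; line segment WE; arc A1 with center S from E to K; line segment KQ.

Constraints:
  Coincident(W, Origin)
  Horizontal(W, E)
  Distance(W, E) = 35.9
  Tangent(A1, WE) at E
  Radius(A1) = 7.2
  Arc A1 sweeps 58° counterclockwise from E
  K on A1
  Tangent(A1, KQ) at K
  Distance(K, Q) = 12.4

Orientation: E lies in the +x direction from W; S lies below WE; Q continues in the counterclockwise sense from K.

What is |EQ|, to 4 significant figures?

18.81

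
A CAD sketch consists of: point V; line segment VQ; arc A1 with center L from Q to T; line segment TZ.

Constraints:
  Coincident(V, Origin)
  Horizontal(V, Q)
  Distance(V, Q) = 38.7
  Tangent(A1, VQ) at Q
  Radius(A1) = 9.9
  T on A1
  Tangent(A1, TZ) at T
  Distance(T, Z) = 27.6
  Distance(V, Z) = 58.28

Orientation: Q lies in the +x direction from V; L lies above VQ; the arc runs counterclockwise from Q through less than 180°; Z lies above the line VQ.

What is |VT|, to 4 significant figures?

49.83

V is at the origin; V and Q share the same y with |VQ| = 38.7 and Q on the +x side, so Q = (38.70, 0.000). Since A1 is tangent to VQ there, LQ ⟂ VQ, so L = Q + (0, 9.9) = (38.70, 9.900). Since LT ⟂ TZ (tangency), |LZ| = √(9.9² + 27.6²) = 29.32 regardless of where T sits on A1. So Z lies on both circle(V, 58.28) and circle(L, 29.32); the above-VQ intersection is Z = (43.46, 38.83). T is the foot of the tangent from Z: T = (48.44, 11.69).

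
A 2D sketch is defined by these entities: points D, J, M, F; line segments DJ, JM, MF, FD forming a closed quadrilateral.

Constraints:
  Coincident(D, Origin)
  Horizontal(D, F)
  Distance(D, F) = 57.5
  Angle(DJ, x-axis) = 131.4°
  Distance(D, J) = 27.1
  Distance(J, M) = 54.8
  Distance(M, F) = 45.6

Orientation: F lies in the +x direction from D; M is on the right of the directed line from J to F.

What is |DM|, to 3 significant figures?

27.7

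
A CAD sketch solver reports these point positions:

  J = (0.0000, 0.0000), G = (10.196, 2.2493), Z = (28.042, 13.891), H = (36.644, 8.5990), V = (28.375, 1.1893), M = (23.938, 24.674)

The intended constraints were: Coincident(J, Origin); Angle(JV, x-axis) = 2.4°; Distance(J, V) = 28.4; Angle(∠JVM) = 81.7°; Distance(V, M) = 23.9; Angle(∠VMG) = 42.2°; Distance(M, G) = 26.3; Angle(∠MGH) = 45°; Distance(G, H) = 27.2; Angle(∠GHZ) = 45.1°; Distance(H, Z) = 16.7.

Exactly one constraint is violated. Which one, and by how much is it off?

Distance(H, Z) = 16.7 — off by 6.60.

J = (0.00, 0.00) ✓; JV at 2.400° ✓; |JV| = 28.40 ✓; ∠JVM = 81.70° ✓; |VM| = 23.90 ✓; ∠VMG = 42.20° ✓; |MG| = 26.30 ✓; ∠MGH = 45.00° ✓; |GH| = 27.20 ✓; ∠GHZ = 45.10° ✓; |HZ| = 10.10 ✗.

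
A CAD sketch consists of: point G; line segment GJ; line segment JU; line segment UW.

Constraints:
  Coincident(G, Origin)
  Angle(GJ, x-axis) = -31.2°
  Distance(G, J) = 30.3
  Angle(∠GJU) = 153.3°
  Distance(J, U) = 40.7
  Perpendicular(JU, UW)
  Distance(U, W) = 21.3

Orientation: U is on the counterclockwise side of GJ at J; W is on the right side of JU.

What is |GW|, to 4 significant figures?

76.23

G is at the origin; GJ runs at -31.2° with length 30.3, so J = 30.3·(cos -31.2°, sin -31.2°) = (25.92, -15.70). ∠GJU = 153.3°, so JU runs at -31.2° + (180° − 153.3°) = -4.500° from the x-axis; with |JU| = 40.7, U = J + 40.7·(cos -4.500°, sin -4.500°) = (66.49, -18.89). JU ⟂ UW; with |UW| = 21.3 on the right of JU, W = U + 21.3·(-0.07846, -0.9969) = (64.82, -40.12). Then |GW| = |W − G| = 76.23.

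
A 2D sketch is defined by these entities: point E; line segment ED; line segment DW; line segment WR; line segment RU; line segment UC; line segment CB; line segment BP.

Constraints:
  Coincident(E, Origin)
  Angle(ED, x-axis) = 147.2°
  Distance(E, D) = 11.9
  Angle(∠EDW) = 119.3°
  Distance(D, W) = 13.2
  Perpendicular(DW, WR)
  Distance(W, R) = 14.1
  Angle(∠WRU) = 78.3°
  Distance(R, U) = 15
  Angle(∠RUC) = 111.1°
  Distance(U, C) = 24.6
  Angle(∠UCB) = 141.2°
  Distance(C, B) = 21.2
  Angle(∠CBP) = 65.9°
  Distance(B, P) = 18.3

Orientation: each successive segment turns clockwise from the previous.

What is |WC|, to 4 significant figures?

22.90

∠WRU = 78.3° gives RU at -105.2° from the x-axis; with |RU| = 15.0, U = (0.9440, 4.286). ∠RUC = 111.1° gives UC at -174.1° from the x-axis; with |UC| = 24.6, C = (-23.53, 1.757). Then |WC| = |C − W| = 22.90.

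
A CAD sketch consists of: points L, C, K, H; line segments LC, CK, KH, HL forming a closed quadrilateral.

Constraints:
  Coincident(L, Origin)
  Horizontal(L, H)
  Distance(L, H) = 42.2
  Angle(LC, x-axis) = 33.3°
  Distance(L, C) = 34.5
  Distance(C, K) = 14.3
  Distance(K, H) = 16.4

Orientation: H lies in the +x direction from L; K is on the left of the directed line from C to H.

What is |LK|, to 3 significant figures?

45.9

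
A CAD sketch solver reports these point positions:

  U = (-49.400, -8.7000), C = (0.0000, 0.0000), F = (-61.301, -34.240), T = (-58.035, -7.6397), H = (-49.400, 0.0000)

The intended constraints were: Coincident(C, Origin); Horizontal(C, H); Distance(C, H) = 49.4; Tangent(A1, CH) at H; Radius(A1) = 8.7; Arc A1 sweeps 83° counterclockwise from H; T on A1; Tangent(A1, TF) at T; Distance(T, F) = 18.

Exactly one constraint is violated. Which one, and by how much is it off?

Distance(T, F) = 18 — off by 8.80.

C = (0.00, 0.00) ✓; C.y = 0.00, H.y = 0.00 ✓; |CH| = 49.40 ✓; ∠(UH, HC) = 90.00° ✓; |UH| = 8.700 ✓; bearing(U→T) − bearing(U→H) = 83.00° ✓; |UT| = 8.700 ✓; ∠(UT, TF) = 90.00° ✓; |TF| = 26.80 ✗.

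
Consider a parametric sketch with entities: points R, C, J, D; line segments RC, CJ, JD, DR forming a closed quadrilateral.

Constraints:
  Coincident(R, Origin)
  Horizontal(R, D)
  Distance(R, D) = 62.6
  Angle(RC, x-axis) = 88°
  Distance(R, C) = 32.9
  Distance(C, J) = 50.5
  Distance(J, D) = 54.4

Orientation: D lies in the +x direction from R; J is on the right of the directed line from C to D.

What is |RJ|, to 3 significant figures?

19.9

Checks: |CJ| = 50.50 ✓; |JD| = 54.40 ✓.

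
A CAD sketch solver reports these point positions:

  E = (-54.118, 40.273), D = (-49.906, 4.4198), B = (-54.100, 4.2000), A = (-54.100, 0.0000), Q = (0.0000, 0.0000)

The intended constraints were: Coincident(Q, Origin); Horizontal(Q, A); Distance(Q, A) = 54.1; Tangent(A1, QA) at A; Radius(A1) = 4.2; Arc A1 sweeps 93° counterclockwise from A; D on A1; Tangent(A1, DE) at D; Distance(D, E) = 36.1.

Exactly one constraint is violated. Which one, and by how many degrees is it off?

Tangent(A1, DE) at D — off by 3.70°.

Q = (0.00, 0.00) ✓; Q.y = 0.00, A.y = 0.00 ✓; |QA| = 54.10 ✓; ∠(BA, AQ) = 90.00° ✓; |BA| = 4.200 ✓; bearing(B→D) − bearing(B→A) = 93.00° ✓; |BD| = 4.200 ✓; ∠(BD, DE) = 86.30° ✗; |DE| = 36.10 ✓.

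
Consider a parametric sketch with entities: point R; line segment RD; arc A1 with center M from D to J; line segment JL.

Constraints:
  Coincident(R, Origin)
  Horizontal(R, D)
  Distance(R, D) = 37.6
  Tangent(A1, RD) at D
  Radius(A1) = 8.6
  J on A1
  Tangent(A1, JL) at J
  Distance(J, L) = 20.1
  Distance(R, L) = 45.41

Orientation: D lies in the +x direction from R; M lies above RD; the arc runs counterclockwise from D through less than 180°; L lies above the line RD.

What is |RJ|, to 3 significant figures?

46.7

Checks: |MJ| = 8.600 ✓; ∠(MJ, JL) = 90.00° ✓; |JL| = 20.10 ✓; |RL| = 45.41 ✓.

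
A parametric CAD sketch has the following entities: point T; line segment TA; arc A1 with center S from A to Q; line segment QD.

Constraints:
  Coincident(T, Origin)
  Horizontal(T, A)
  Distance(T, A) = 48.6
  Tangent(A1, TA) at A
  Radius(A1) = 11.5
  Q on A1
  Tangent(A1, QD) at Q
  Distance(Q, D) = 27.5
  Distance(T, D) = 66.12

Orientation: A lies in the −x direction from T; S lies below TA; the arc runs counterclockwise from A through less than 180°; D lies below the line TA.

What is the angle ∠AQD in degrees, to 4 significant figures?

126.7°

Checks: |TA| = 48.60 ✓; |SQ| = 11.50 ✓; ∠(SQ, QD) = 90.00° ✓; |QD| = 27.50 ✓; |TD| = 66.12 ✓.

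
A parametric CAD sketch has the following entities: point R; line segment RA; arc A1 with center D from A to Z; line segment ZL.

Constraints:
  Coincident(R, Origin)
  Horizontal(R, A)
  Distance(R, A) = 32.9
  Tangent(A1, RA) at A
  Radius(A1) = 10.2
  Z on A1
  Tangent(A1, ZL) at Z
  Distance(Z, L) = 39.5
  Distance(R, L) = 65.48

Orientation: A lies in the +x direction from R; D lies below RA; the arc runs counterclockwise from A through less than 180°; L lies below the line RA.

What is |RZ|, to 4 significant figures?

28.21

Checks: |DZ| = 10.20 ✓; ∠(DZ, ZL) = 90.00° ✓; |ZL| = 39.50 ✓; |RL| = 65.48 ✓.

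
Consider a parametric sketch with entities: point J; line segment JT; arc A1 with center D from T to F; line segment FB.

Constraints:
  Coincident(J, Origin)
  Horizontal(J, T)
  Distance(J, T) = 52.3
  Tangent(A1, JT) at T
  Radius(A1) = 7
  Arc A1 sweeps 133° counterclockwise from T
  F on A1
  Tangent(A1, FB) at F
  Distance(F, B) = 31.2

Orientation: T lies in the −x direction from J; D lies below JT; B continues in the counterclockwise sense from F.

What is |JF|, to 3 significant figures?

58.6

J is at the origin; J and T share the same y with |JT| = 52.3 and T on the −x side, so T = (-52.3, 0.00). Tangency of A1 to JT means the radius DT is perpendicular to JT, so D = T + (0, -7) = (-52.3, -7.00). On A1, T sits at bearing 90° from D; a 133° counterclockwise sweep puts F at bearing 223°, so F = D + 7.0·(cos 223°, sin 223°) = (-57.4, -11.8). Then |JF| = |F − J| = 58.6.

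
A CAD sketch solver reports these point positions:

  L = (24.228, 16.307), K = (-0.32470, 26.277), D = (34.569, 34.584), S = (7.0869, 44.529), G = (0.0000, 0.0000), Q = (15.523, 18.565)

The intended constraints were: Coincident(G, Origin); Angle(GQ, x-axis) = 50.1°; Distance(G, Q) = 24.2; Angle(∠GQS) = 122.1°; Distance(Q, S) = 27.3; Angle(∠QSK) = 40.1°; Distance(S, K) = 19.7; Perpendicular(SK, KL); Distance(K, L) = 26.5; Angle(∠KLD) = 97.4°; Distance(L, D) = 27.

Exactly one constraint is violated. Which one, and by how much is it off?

Distance(L, D) = 27 — off by 6.00.

G = (0.00, 0.00) ✓; GQ at 50.10° ✓; |GQ| = 24.20 ✓; ∠GQS = 122.1° ✓; |QS| = 27.30 ✓; ∠QSK = 40.10° ✓; |SK| = 19.70 ✓; ∠(SK, KL) = 90.00° ✓; |KL| = 26.50 ✓; ∠KLD = 97.40° ✓; |LD| = 21.00 ✗.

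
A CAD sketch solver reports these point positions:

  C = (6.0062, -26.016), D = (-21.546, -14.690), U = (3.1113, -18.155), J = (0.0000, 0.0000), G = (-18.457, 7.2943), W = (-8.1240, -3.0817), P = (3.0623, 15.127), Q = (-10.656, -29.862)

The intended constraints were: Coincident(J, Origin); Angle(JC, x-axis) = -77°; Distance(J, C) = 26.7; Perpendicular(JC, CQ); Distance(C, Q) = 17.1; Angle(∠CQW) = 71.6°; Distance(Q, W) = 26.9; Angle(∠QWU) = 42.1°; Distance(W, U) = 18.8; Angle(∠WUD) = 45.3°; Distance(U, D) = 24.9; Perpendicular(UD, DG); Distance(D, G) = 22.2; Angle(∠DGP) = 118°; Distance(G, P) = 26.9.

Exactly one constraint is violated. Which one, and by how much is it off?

Distance(G, P) = 26.9 — off by 4.00.

J = (0.00, 0.00) ✓; JC at -77.00° ✓; |JC| = 26.70 ✓; ∠(JC, CQ) = 90.00° ✓; |CQ| = 17.10 ✓; ∠CQW = 71.60° ✓; |QW| = 26.90 ✓; ∠QWU = 42.10° ✓; |WU| = 18.80 ✓; ∠WUD = 45.30° ✓; |UD| = 24.90 ✓; ∠(UD, DG) = 90.00° ✓; |DG| = 22.20 ✓; ∠DGP = 118.0° ✓; |GP| = 22.90 ✗.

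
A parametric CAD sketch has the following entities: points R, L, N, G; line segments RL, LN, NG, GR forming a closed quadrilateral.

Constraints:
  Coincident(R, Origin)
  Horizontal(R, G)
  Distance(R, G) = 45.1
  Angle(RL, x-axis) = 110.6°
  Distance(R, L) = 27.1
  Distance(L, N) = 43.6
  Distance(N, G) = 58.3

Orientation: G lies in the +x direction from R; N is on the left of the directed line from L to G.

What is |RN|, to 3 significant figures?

58.9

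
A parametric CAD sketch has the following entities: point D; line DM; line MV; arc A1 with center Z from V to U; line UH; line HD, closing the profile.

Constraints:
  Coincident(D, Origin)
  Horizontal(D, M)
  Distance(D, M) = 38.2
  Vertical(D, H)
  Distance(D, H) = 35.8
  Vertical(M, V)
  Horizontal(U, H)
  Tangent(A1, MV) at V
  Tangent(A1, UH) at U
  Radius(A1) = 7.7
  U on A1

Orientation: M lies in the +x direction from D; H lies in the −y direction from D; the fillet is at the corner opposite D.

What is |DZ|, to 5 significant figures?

41.471

DH is vertical with |DH| = 35.8 and H on the −y side, so H = (0.0000, -35.800). The virtual corner opposite D is at (38.200, -35.800). The tangent condition forces ZV to be normal to MV and the tangent condition forces ZU to be normal to UH, with radius 7.7, so the center Z sits 7.7 in from both sides at Z = (30.500, -28.100). Then |DZ| = |Z − D| = 41.471.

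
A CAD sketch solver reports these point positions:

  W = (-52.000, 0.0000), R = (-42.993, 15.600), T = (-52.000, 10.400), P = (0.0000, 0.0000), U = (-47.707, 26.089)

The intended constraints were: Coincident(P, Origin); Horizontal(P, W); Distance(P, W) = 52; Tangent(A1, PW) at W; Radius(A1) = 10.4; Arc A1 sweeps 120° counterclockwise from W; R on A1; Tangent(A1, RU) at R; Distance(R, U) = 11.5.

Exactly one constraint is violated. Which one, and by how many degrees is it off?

Tangent(A1, RU) at R — off by 5.80°.

P = (0.00, 0.00) ✓; P.y = 0.00, W.y = 0.00 ✓; |PW| = 52.00 ✓; ∠(TW, WP) = 90.00° ✓; |TW| = 10.40 ✓; bearing(T→R) − bearing(T→W) = 120.0° ✓; |TR| = 10.40 ✓; ∠(TR, RU) = 95.80° ✗; |RU| = 11.50 ✓.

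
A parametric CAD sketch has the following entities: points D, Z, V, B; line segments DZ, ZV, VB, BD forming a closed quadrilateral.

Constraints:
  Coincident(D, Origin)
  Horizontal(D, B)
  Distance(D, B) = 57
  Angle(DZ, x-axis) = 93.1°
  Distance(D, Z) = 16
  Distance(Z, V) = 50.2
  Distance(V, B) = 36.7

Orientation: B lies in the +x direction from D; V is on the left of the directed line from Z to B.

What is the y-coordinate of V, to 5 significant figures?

34.895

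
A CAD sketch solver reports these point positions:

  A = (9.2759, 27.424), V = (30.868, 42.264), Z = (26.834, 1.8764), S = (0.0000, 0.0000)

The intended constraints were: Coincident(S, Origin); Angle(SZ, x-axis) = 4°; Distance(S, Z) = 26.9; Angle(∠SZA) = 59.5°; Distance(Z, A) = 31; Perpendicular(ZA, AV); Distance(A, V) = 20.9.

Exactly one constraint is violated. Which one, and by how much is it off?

Distance(A, V) = 20.9 — off by 5.30.

S = (0.00, 0.00) ✓; SZ at 4.000° ✓; |SZ| = 26.90 ✓; ∠SZA = 59.50° ✓; |ZA| = 31.00 ✓; ∠(ZA, AV) = 90.00° ✓; |AV| = 26.20 ✗.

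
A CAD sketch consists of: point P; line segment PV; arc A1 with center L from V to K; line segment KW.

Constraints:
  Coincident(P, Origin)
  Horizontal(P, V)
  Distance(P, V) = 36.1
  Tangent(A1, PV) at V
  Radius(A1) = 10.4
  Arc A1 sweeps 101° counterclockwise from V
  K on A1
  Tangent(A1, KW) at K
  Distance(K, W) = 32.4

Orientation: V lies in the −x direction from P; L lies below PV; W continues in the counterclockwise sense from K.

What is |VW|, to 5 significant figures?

44.372

On A1, V sits at bearing 90° from L; a 101° counterclockwise sweep puts K at bearing 191°, so K = L + 10.4·(cos 191°, sin 191°) = (-46.309, -12.384). Tangency of A1 to KW means the radius LK is perpendicular to KW, so KW runs along (−sin 191°, cos 191°); with |KW| = 32.4, W = (-40.127, -44.189). Then |VW| = |W − V| = 44.372.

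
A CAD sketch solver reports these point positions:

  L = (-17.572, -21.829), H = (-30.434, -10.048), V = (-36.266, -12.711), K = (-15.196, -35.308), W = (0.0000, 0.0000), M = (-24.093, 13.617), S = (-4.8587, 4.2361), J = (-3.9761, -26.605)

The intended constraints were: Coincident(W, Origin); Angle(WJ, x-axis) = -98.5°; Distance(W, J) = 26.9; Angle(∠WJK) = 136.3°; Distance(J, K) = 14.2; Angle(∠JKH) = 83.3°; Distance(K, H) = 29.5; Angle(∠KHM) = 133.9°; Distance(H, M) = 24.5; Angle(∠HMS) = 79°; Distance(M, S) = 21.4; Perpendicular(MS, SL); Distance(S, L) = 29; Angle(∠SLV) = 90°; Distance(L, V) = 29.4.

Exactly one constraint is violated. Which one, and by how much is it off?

Distance(L, V) = 29.4 — off by 8.60.

W = (0.00, 0.00) ✓; WJ at -98.50° ✓; |WJ| = 26.90 ✓; ∠WJK = 136.3° ✓; |JK| = 14.20 ✓; ∠JKH = 83.30° ✓; |KH| = 29.50 ✓; ∠KHM = 133.9° ✓; |HM| = 24.50 ✓; ∠HMS = 79.00° ✓; |MS| = 21.40 ✓; ∠(MS, SL) = 90.00° ✓; |SL| = 29.00 ✓; ∠SLV = 90.00° ✓; |LV| = 20.80 ✗.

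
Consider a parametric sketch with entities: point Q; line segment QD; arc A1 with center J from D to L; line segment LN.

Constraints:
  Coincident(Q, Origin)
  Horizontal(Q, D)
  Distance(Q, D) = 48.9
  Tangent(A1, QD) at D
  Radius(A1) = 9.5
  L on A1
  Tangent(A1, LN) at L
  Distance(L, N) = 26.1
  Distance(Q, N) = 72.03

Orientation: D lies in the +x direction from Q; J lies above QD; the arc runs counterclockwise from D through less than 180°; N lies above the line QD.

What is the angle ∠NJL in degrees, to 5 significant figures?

69.999°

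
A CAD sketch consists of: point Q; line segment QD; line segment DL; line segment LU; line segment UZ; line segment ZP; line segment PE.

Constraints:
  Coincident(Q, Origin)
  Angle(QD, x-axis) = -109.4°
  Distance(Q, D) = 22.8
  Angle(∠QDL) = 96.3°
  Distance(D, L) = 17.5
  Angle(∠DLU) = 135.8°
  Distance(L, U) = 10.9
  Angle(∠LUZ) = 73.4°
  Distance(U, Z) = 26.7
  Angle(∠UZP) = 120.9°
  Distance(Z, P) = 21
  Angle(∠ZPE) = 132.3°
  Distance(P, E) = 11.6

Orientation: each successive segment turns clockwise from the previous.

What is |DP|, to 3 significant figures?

19.1

Q is at the origin; QD runs at -109.4° with length 22.8, so D = (-7.57, -21.5). ∠QDL = 96.3° gives DL at 167° from the x-axis; with |DL| = 17.5, L = (-24.6, -17.5). ∠DLU = 135.8° gives LU at 123° from the x-axis; with |LU| = 10.9, U = (-30.5, -8.37). ∠LUZ = 73.4° gives UZ at 16.1° from the x-axis; with |UZ| = 26.7, Z = (-4.85, -0.962). ∠UZP = 120.9° gives ZP at -43.0° from the x-axis; with |ZP| = 21.0, P = (10.5, -15.3). Then |DP| = |P − D| = 19.1.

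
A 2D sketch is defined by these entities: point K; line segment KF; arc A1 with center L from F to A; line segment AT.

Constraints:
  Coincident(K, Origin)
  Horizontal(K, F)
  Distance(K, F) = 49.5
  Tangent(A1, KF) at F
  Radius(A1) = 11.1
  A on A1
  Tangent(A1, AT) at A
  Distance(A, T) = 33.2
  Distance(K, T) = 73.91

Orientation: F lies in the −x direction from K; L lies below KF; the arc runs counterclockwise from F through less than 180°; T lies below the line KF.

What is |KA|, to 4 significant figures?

61.71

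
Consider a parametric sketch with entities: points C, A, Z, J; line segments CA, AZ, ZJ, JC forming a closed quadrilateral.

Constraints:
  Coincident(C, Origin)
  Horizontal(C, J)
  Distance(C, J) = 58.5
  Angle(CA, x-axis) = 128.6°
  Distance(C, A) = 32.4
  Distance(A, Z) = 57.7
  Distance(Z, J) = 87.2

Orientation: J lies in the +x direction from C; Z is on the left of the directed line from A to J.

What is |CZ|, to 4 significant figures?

74.39

Checks: |AZ| = 57.70 ✓; |ZJ| = 87.20 ✓.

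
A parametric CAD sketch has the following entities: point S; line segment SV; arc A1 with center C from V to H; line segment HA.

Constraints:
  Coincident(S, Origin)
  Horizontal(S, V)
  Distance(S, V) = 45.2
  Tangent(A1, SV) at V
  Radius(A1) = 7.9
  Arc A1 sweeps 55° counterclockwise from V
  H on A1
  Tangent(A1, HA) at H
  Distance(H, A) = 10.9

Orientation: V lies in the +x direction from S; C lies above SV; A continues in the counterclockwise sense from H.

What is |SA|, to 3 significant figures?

59.2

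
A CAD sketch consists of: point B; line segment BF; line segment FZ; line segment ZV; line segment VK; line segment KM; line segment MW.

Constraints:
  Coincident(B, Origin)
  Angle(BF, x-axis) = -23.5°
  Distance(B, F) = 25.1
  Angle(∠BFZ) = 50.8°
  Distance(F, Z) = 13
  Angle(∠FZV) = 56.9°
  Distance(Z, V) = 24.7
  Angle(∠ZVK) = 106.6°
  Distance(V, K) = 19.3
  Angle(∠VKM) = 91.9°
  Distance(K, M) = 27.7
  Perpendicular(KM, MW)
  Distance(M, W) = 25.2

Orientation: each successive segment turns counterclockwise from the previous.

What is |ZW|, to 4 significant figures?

5.280

B is at the origin; BF runs at -23.5° with length 25.1, so F = (23.02, -10.01). ∠BFZ = 50.8° gives FZ at 105.7° from the x-axis; with |FZ| = 13.0, Z = (19.50, 2.506). ∠FZV = 56.9° gives ZV at -131.2° from the x-axis; with |ZV| = 24.7, V = (3.231, -16.08). ∠ZVK = 106.6° gives VK at -57.80° from the x-axis; with |VK| = 19.3, K = (13.52, -32.41). ∠VKM = 91.9° gives KM at 30.30° from the x-axis; with |KM| = 27.7, M = (37.43, -18.43). KM is perpendicular to MW, so MW runs at 120.3°; with |MW| = 25.2, W = (24.72, 3.323). Then |ZW| = |W − Z| = 5.280.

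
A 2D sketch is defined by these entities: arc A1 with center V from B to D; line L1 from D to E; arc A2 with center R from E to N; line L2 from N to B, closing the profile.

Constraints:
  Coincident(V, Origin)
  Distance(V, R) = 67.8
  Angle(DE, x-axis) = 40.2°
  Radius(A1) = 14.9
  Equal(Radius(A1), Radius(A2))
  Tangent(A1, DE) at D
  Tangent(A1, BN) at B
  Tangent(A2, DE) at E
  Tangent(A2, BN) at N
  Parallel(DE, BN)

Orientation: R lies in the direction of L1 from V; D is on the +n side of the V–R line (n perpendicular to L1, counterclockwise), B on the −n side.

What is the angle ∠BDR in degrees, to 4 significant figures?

77.61°

The slot axis is L1's direction at 40.2°, so u = (cos 40.2°, sin 40.2°) = (0.7638, 0.6455) and n = (−sin 40.2°, cos 40.2°) = (-0.6455, 0.7638). V is at the origin and R lies 67.8 along u from V, so R = 67.8·u = (51.79, 43.76). Tangency of A1 to both parallel lines with radius 14.9 puts D and B at V ± 14.9·n: D = (-9.617, 11.38), B = (9.617, -11.38). Then cos ∠BDR = DB·DR / (|DB||DR|), giving 77.61°.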